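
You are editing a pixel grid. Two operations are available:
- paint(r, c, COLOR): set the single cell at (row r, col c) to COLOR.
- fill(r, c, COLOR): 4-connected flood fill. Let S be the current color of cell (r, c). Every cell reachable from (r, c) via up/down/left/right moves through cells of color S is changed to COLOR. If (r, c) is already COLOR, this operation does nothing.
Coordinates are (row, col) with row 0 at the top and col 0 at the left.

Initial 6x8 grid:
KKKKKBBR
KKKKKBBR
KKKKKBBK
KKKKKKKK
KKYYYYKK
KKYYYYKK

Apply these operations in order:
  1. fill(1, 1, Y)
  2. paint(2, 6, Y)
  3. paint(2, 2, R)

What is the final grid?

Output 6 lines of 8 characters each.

Answer: YYYYYBBR
YYYYYBBR
YYRYYBYY
YYYYYYYY
YYYYYYYY
YYYYYYYY

Derivation:
After op 1 fill(1,1,Y) [32 cells changed]:
YYYYYBBR
YYYYYBBR
YYYYYBBY
YYYYYYYY
YYYYYYYY
YYYYYYYY
After op 2 paint(2,6,Y):
YYYYYBBR
YYYYYBBR
YYYYYBYY
YYYYYYYY
YYYYYYYY
YYYYYYYY
After op 3 paint(2,2,R):
YYYYYBBR
YYYYYBBR
YYRYYBYY
YYYYYYYY
YYYYYYYY
YYYYYYYY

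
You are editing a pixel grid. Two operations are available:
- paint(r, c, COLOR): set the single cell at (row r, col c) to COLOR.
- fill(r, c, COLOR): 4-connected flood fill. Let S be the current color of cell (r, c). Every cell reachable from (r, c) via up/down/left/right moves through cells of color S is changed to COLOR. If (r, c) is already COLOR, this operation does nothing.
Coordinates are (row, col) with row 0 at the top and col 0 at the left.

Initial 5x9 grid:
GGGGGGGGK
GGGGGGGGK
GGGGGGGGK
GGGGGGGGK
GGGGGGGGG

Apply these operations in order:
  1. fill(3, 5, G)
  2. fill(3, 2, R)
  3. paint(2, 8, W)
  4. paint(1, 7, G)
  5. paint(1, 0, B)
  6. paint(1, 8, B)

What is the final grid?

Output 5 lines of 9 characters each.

After op 1 fill(3,5,G) [0 cells changed]:
GGGGGGGGK
GGGGGGGGK
GGGGGGGGK
GGGGGGGGK
GGGGGGGGG
After op 2 fill(3,2,R) [41 cells changed]:
RRRRRRRRK
RRRRRRRRK
RRRRRRRRK
RRRRRRRRK
RRRRRRRRR
After op 3 paint(2,8,W):
RRRRRRRRK
RRRRRRRRK
RRRRRRRRW
RRRRRRRRK
RRRRRRRRR
After op 4 paint(1,7,G):
RRRRRRRRK
RRRRRRRGK
RRRRRRRRW
RRRRRRRRK
RRRRRRRRR
After op 5 paint(1,0,B):
RRRRRRRRK
BRRRRRRGK
RRRRRRRRW
RRRRRRRRK
RRRRRRRRR
After op 6 paint(1,8,B):
RRRRRRRRK
BRRRRRRGB
RRRRRRRRW
RRRRRRRRK
RRRRRRRRR

Answer: RRRRRRRRK
BRRRRRRGB
RRRRRRRRW
RRRRRRRRK
RRRRRRRRR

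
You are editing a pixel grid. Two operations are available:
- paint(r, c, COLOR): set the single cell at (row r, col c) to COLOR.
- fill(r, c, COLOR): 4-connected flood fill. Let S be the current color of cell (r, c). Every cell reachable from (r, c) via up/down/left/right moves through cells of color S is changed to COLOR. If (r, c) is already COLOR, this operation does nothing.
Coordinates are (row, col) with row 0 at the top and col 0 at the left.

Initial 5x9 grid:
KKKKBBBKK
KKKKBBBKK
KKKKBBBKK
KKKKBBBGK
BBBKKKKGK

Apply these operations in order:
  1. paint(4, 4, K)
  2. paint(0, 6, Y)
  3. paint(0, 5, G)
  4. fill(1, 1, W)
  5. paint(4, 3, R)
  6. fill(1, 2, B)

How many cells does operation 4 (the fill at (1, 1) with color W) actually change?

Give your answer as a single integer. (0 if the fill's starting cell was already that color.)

Answer: 20

Derivation:
After op 1 paint(4,4,K):
KKKKBBBKK
KKKKBBBKK
KKKKBBBKK
KKKKBBBGK
BBBKKKKGK
After op 2 paint(0,6,Y):
KKKKBBYKK
KKKKBBBKK
KKKKBBBKK
KKKKBBBGK
BBBKKKKGK
After op 3 paint(0,5,G):
KKKKBGYKK
KKKKBBBKK
KKKKBBBKK
KKKKBBBGK
BBBKKKKGK
After op 4 fill(1,1,W) [20 cells changed]:
WWWWBGYKK
WWWWBBBKK
WWWWBBBKK
WWWWBBBGK
BBBWWWWGK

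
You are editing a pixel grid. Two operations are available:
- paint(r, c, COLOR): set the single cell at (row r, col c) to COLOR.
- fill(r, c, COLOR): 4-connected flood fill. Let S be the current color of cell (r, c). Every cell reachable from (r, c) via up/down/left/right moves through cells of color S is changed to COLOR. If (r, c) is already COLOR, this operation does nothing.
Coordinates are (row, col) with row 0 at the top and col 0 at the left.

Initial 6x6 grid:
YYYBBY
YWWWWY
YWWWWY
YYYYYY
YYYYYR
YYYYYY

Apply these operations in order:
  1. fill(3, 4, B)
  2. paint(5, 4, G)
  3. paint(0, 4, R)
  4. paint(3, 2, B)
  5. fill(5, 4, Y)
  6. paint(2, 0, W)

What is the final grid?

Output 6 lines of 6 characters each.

Answer: BBBBRB
BWWWWB
WWWWWB
BBBBBB
BBBBBR
BBBBYB

Derivation:
After op 1 fill(3,4,B) [25 cells changed]:
BBBBBB
BWWWWB
BWWWWB
BBBBBB
BBBBBR
BBBBBB
After op 2 paint(5,4,G):
BBBBBB
BWWWWB
BWWWWB
BBBBBB
BBBBBR
BBBBGB
After op 3 paint(0,4,R):
BBBBRB
BWWWWB
BWWWWB
BBBBBB
BBBBBR
BBBBGB
After op 4 paint(3,2,B):
BBBBRB
BWWWWB
BWWWWB
BBBBBB
BBBBBR
BBBBGB
After op 5 fill(5,4,Y) [1 cells changed]:
BBBBRB
BWWWWB
BWWWWB
BBBBBB
BBBBBR
BBBBYB
After op 6 paint(2,0,W):
BBBBRB
BWWWWB
WWWWWB
BBBBBB
BBBBBR
BBBBYB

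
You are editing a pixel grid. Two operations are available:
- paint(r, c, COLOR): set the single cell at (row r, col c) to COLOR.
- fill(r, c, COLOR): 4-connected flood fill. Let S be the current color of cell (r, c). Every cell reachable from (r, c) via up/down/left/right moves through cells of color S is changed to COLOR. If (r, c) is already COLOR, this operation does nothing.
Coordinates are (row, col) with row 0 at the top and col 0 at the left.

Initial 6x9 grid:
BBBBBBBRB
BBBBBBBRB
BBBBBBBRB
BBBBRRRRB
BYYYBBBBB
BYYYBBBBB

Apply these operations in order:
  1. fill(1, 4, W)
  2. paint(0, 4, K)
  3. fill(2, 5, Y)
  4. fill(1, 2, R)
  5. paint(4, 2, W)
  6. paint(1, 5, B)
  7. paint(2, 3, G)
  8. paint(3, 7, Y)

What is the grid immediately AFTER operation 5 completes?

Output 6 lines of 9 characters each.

Answer: RRRRKRRRB
RRRRRRRRB
RRRRRRRRB
RRRRRRRRB
RRWRBBBBB
RRRRBBBBB

Derivation:
After op 1 fill(1,4,W) [27 cells changed]:
WWWWWWWRB
WWWWWWWRB
WWWWWWWRB
WWWWRRRRB
WYYYBBBBB
WYYYBBBBB
After op 2 paint(0,4,K):
WWWWKWWRB
WWWWWWWRB
WWWWWWWRB
WWWWRRRRB
WYYYBBBBB
WYYYBBBBB
After op 3 fill(2,5,Y) [26 cells changed]:
YYYYKYYRB
YYYYYYYRB
YYYYYYYRB
YYYYRRRRB
YYYYBBBBB
YYYYBBBBB
After op 4 fill(1,2,R) [32 cells changed]:
RRRRKRRRB
RRRRRRRRB
RRRRRRRRB
RRRRRRRRB
RRRRBBBBB
RRRRBBBBB
After op 5 paint(4,2,W):
RRRRKRRRB
RRRRRRRRB
RRRRRRRRB
RRRRRRRRB
RRWRBBBBB
RRRRBBBBB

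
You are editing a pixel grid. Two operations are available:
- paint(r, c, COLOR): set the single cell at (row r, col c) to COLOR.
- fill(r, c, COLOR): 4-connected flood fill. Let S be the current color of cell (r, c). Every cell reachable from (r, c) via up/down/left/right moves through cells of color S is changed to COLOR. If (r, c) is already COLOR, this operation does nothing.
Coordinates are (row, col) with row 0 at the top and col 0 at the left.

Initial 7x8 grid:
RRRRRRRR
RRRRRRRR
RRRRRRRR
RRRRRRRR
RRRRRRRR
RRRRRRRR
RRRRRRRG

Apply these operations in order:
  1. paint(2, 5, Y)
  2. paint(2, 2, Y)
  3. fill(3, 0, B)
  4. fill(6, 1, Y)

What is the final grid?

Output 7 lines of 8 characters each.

After op 1 paint(2,5,Y):
RRRRRRRR
RRRRRRRR
RRRRRYRR
RRRRRRRR
RRRRRRRR
RRRRRRRR
RRRRRRRG
After op 2 paint(2,2,Y):
RRRRRRRR
RRRRRRRR
RRYRRYRR
RRRRRRRR
RRRRRRRR
RRRRRRRR
RRRRRRRG
After op 3 fill(3,0,B) [53 cells changed]:
BBBBBBBB
BBBBBBBB
BBYBBYBB
BBBBBBBB
BBBBBBBB
BBBBBBBB
BBBBBBBG
After op 4 fill(6,1,Y) [53 cells changed]:
YYYYYYYY
YYYYYYYY
YYYYYYYY
YYYYYYYY
YYYYYYYY
YYYYYYYY
YYYYYYYG

Answer: YYYYYYYY
YYYYYYYY
YYYYYYYY
YYYYYYYY
YYYYYYYY
YYYYYYYY
YYYYYYYG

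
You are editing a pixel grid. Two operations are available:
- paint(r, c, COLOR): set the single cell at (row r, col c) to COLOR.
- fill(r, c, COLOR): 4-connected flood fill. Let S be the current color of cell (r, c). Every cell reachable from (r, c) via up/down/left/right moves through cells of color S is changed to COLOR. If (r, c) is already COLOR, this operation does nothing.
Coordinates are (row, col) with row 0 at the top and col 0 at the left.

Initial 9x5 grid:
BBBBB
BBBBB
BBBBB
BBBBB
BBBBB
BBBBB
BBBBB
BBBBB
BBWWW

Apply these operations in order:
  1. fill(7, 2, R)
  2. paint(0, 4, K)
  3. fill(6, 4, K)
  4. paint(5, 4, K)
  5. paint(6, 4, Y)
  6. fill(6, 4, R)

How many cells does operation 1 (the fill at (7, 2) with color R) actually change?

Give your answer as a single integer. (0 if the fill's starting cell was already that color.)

Answer: 42

Derivation:
After op 1 fill(7,2,R) [42 cells changed]:
RRRRR
RRRRR
RRRRR
RRRRR
RRRRR
RRRRR
RRRRR
RRRRR
RRWWW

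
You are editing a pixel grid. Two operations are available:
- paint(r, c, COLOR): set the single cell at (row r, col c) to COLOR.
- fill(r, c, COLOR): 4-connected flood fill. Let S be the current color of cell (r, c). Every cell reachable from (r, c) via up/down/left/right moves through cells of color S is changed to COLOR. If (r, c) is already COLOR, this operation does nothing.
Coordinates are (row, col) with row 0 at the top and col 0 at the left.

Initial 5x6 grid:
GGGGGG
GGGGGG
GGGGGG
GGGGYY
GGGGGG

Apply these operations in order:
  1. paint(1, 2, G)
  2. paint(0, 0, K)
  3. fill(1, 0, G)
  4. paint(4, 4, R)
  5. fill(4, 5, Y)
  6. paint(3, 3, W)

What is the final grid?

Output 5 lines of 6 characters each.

Answer: KGGGGG
GGGGGG
GGGGGG
GGGWYY
GGGGRY

Derivation:
After op 1 paint(1,2,G):
GGGGGG
GGGGGG
GGGGGG
GGGGYY
GGGGGG
After op 2 paint(0,0,K):
KGGGGG
GGGGGG
GGGGGG
GGGGYY
GGGGGG
After op 3 fill(1,0,G) [0 cells changed]:
KGGGGG
GGGGGG
GGGGGG
GGGGYY
GGGGGG
After op 4 paint(4,4,R):
KGGGGG
GGGGGG
GGGGGG
GGGGYY
GGGGRG
After op 5 fill(4,5,Y) [1 cells changed]:
KGGGGG
GGGGGG
GGGGGG
GGGGYY
GGGGRY
After op 6 paint(3,3,W):
KGGGGG
GGGGGG
GGGGGG
GGGWYY
GGGGRY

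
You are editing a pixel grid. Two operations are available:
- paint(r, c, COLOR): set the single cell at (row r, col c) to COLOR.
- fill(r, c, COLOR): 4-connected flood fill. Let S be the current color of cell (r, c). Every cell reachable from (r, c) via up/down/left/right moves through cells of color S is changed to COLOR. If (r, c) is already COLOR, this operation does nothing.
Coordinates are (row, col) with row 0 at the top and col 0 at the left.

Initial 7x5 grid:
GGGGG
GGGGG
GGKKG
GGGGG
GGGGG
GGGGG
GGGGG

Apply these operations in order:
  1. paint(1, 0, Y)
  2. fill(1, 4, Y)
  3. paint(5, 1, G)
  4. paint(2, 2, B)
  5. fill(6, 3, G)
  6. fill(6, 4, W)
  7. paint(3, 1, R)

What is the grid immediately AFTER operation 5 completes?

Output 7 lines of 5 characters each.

After op 1 paint(1,0,Y):
GGGGG
YGGGG
GGKKG
GGGGG
GGGGG
GGGGG
GGGGG
After op 2 fill(1,4,Y) [32 cells changed]:
YYYYY
YYYYY
YYKKY
YYYYY
YYYYY
YYYYY
YYYYY
After op 3 paint(5,1,G):
YYYYY
YYYYY
YYKKY
YYYYY
YYYYY
YGYYY
YYYYY
After op 4 paint(2,2,B):
YYYYY
YYYYY
YYBKY
YYYYY
YYYYY
YGYYY
YYYYY
After op 5 fill(6,3,G) [32 cells changed]:
GGGGG
GGGGG
GGBKG
GGGGG
GGGGG
GGGGG
GGGGG

Answer: GGGGG
GGGGG
GGBKG
GGGGG
GGGGG
GGGGG
GGGGG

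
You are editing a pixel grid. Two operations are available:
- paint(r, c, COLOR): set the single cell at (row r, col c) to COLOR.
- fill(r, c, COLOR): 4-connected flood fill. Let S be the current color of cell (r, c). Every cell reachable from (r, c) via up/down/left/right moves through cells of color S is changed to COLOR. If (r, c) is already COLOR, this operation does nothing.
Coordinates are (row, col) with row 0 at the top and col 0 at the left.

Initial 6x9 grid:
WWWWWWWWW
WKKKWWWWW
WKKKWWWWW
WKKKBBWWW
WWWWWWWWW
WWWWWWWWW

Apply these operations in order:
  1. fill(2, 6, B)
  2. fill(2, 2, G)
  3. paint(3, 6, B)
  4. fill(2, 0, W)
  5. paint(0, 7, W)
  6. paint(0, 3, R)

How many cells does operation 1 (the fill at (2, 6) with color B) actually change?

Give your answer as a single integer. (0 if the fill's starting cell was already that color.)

After op 1 fill(2,6,B) [43 cells changed]:
BBBBBBBBB
BKKKBBBBB
BKKKBBBBB
BKKKBBBBB
BBBBBBBBB
BBBBBBBBB

Answer: 43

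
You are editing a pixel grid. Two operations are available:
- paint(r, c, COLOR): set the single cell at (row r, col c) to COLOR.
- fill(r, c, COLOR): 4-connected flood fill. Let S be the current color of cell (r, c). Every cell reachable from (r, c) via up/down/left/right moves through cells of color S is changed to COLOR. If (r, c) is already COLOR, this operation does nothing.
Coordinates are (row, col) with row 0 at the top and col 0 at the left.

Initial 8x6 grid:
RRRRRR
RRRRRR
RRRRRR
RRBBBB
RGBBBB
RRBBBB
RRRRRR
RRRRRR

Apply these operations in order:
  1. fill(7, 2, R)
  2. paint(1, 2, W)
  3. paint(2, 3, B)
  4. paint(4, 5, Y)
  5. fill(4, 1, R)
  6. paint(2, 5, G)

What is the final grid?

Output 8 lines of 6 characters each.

Answer: RRRRRR
RRWRRR
RRRBRG
RRBBBB
RRBBBY
RRBBBB
RRRRRR
RRRRRR

Derivation:
After op 1 fill(7,2,R) [0 cells changed]:
RRRRRR
RRRRRR
RRRRRR
RRBBBB
RGBBBB
RRBBBB
RRRRRR
RRRRRR
After op 2 paint(1,2,W):
RRRRRR
RRWRRR
RRRRRR
RRBBBB
RGBBBB
RRBBBB
RRRRRR
RRRRRR
After op 3 paint(2,3,B):
RRRRRR
RRWRRR
RRRBRR
RRBBBB
RGBBBB
RRBBBB
RRRRRR
RRRRRR
After op 4 paint(4,5,Y):
RRRRRR
RRWRRR
RRRBRR
RRBBBB
RGBBBY
RRBBBB
RRRRRR
RRRRRR
After op 5 fill(4,1,R) [1 cells changed]:
RRRRRR
RRWRRR
RRRBRR
RRBBBB
RRBBBY
RRBBBB
RRRRRR
RRRRRR
After op 6 paint(2,5,G):
RRRRRR
RRWRRR
RRRBRG
RRBBBB
RRBBBY
RRBBBB
RRRRRR
RRRRRR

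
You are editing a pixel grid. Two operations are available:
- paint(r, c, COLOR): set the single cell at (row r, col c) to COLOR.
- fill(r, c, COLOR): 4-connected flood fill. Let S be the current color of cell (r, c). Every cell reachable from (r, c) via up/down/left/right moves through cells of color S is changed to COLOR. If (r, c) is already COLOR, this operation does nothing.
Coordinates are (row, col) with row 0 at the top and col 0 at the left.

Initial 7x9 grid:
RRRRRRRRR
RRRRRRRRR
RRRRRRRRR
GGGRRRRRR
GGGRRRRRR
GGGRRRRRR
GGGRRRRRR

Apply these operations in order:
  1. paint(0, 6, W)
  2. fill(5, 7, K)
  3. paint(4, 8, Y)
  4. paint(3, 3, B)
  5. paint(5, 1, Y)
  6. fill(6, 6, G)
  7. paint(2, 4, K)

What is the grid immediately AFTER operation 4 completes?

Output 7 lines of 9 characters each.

Answer: KKKKKKWKK
KKKKKKKKK
KKKKKKKKK
GGGBKKKKK
GGGKKKKKY
GGGKKKKKK
GGGKKKKKK

Derivation:
After op 1 paint(0,6,W):
RRRRRRWRR
RRRRRRRRR
RRRRRRRRR
GGGRRRRRR
GGGRRRRRR
GGGRRRRRR
GGGRRRRRR
After op 2 fill(5,7,K) [50 cells changed]:
KKKKKKWKK
KKKKKKKKK
KKKKKKKKK
GGGKKKKKK
GGGKKKKKK
GGGKKKKKK
GGGKKKKKK
After op 3 paint(4,8,Y):
KKKKKKWKK
KKKKKKKKK
KKKKKKKKK
GGGKKKKKK
GGGKKKKKY
GGGKKKKKK
GGGKKKKKK
After op 4 paint(3,3,B):
KKKKKKWKK
KKKKKKKKK
KKKKKKKKK
GGGBKKKKK
GGGKKKKKY
GGGKKKKKK
GGGKKKKKK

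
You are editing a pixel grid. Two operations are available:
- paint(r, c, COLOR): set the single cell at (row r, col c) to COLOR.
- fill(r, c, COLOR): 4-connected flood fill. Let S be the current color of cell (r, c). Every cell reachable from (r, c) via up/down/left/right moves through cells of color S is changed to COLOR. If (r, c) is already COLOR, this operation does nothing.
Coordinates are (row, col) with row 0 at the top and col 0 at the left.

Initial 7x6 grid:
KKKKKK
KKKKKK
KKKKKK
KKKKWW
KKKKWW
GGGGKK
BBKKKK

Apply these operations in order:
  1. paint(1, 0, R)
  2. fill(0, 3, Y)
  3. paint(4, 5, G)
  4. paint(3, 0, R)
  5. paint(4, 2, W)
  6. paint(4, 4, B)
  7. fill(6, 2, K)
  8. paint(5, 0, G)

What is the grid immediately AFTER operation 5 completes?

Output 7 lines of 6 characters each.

After op 1 paint(1,0,R):
KKKKKK
RKKKKK
KKKKKK
KKKKWW
KKKKWW
GGGGKK
BBKKKK
After op 2 fill(0,3,Y) [25 cells changed]:
YYYYYY
RYYYYY
YYYYYY
YYYYWW
YYYYWW
GGGGKK
BBKKKK
After op 3 paint(4,5,G):
YYYYYY
RYYYYY
YYYYYY
YYYYWW
YYYYWG
GGGGKK
BBKKKK
After op 4 paint(3,0,R):
YYYYYY
RYYYYY
YYYYYY
RYYYWW
YYYYWG
GGGGKK
BBKKKK
After op 5 paint(4,2,W):
YYYYYY
RYYYYY
YYYYYY
RYYYWW
YYWYWG
GGGGKK
BBKKKK

Answer: YYYYYY
RYYYYY
YYYYYY
RYYYWW
YYWYWG
GGGGKK
BBKKKK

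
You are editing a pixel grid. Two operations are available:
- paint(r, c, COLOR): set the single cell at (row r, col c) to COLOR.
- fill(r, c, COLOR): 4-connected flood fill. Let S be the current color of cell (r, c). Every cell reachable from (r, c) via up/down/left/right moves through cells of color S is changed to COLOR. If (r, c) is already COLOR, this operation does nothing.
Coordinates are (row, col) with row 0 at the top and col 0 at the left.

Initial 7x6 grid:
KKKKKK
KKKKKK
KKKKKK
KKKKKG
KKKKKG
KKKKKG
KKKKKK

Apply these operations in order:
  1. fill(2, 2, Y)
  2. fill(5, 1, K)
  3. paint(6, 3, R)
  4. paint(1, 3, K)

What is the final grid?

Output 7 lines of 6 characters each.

Answer: KKKKKK
KKKKKK
KKKKKK
KKKKKG
KKKKKG
KKKKKG
KKKRKK

Derivation:
After op 1 fill(2,2,Y) [39 cells changed]:
YYYYYY
YYYYYY
YYYYYY
YYYYYG
YYYYYG
YYYYYG
YYYYYY
After op 2 fill(5,1,K) [39 cells changed]:
KKKKKK
KKKKKK
KKKKKK
KKKKKG
KKKKKG
KKKKKG
KKKKKK
After op 3 paint(6,3,R):
KKKKKK
KKKKKK
KKKKKK
KKKKKG
KKKKKG
KKKKKG
KKKRKK
After op 4 paint(1,3,K):
KKKKKK
KKKKKK
KKKKKK
KKKKKG
KKKKKG
KKKKKG
KKKRKK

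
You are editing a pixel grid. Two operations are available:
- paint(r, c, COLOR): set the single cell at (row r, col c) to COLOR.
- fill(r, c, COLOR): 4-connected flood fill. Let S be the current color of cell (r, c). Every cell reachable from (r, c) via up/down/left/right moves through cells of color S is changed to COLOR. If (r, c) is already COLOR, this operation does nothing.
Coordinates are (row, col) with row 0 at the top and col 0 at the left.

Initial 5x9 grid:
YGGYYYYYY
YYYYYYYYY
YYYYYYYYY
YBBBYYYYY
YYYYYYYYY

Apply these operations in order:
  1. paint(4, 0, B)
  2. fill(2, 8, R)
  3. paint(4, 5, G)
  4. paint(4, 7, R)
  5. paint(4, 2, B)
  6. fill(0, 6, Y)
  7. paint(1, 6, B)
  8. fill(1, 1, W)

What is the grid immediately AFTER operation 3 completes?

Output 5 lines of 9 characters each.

After op 1 paint(4,0,B):
YGGYYYYYY
YYYYYYYYY
YYYYYYYYY
YBBBYYYYY
BYYYYYYYY
After op 2 fill(2,8,R) [39 cells changed]:
RGGRRRRRR
RRRRRRRRR
RRRRRRRRR
RBBBRRRRR
BRRRRRRRR
After op 3 paint(4,5,G):
RGGRRRRRR
RRRRRRRRR
RRRRRRRRR
RBBBRRRRR
BRRRRGRRR

Answer: RGGRRRRRR
RRRRRRRRR
RRRRRRRRR
RBBBRRRRR
BRRRRGRRR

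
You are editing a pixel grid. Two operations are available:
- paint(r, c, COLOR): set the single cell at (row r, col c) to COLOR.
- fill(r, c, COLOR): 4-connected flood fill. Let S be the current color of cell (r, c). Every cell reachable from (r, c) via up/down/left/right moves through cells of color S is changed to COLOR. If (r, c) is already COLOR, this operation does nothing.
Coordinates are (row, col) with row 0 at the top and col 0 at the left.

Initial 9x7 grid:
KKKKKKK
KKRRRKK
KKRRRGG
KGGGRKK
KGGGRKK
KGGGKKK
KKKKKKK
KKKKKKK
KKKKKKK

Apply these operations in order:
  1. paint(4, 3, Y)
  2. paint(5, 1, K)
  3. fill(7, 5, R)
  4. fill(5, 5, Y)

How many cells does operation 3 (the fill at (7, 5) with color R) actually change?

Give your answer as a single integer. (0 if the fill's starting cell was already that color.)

After op 1 paint(4,3,Y):
KKKKKKK
KKRRRKK
KKRRRGG
KGGGRKK
KGGYRKK
KGGGKKK
KKKKKKK
KKKKKKK
KKKKKKK
After op 2 paint(5,1,K):
KKKKKKK
KKRRRKK
KKRRRGG
KGGGRKK
KGGYRKK
KKGGKKK
KKKKKKK
KKKKKKK
KKKKKKK
After op 3 fill(7,5,R) [45 cells changed]:
RRRRRRR
RRRRRRR
RRRRRGG
RGGGRRR
RGGYRRR
RRGGRRR
RRRRRRR
RRRRRRR
RRRRRRR

Answer: 45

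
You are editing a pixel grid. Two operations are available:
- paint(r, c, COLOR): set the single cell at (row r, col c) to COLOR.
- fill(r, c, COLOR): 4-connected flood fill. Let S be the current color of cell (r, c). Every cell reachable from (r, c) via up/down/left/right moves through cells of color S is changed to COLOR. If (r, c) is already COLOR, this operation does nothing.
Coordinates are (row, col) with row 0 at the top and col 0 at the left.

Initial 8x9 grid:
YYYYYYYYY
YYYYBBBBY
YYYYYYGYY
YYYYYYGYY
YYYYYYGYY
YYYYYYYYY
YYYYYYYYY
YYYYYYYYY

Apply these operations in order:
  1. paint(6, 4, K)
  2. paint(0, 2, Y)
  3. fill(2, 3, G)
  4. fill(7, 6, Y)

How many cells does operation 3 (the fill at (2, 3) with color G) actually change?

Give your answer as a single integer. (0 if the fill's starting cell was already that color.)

After op 1 paint(6,4,K):
YYYYYYYYY
YYYYBBBBY
YYYYYYGYY
YYYYYYGYY
YYYYYYGYY
YYYYYYYYY
YYYYKYYYY
YYYYYYYYY
After op 2 paint(0,2,Y):
YYYYYYYYY
YYYYBBBBY
YYYYYYGYY
YYYYYYGYY
YYYYYYGYY
YYYYYYYYY
YYYYKYYYY
YYYYYYYYY
After op 3 fill(2,3,G) [64 cells changed]:
GGGGGGGGG
GGGGBBBBG
GGGGGGGGG
GGGGGGGGG
GGGGGGGGG
GGGGGGGGG
GGGGKGGGG
GGGGGGGGG

Answer: 64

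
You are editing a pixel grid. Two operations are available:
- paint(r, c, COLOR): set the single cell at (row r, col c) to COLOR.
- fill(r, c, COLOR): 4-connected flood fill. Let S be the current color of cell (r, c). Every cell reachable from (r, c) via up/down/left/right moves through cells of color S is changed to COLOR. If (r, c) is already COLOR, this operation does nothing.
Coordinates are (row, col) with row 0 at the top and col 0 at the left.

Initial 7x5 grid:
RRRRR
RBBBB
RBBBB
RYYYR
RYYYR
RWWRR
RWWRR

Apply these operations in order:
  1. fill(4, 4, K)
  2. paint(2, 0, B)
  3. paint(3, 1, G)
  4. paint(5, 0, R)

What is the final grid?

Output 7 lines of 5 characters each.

Answer: RRRRR
RBBBB
BBBBB
RGYYK
RYYYK
RWWKK
RWWKK

Derivation:
After op 1 fill(4,4,K) [6 cells changed]:
RRRRR
RBBBB
RBBBB
RYYYK
RYYYK
RWWKK
RWWKK
After op 2 paint(2,0,B):
RRRRR
RBBBB
BBBBB
RYYYK
RYYYK
RWWKK
RWWKK
After op 3 paint(3,1,G):
RRRRR
RBBBB
BBBBB
RGYYK
RYYYK
RWWKK
RWWKK
After op 4 paint(5,0,R):
RRRRR
RBBBB
BBBBB
RGYYK
RYYYK
RWWKK
RWWKK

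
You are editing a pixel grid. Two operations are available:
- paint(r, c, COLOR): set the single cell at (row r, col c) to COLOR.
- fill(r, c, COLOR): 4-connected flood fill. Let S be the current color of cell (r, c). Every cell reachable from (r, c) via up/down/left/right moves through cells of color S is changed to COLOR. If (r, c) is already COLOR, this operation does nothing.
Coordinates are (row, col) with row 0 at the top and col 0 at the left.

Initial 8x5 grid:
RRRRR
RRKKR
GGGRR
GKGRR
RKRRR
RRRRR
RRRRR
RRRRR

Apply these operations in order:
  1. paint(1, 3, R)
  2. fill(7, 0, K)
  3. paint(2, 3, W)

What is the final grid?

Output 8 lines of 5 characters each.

After op 1 paint(1,3,R):
RRRRR
RRKRR
GGGRR
GKGRR
RKRRR
RRRRR
RRRRR
RRRRR
After op 2 fill(7,0,K) [32 cells changed]:
KKKKK
KKKKK
GGGKK
GKGKK
KKKKK
KKKKK
KKKKK
KKKKK
After op 3 paint(2,3,W):
KKKKK
KKKKK
GGGWK
GKGKK
KKKKK
KKKKK
KKKKK
KKKKK

Answer: KKKKK
KKKKK
GGGWK
GKGKK
KKKKK
KKKKK
KKKKK
KKKKK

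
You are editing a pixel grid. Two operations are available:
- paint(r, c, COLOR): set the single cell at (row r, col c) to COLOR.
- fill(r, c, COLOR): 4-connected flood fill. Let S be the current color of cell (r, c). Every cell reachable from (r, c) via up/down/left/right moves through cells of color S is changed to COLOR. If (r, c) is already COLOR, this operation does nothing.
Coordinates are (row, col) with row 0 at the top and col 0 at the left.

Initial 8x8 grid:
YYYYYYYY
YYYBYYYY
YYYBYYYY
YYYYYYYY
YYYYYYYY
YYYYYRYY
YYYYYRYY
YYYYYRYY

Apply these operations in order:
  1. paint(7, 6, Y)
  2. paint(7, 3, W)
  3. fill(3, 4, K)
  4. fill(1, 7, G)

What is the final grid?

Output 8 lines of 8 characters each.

After op 1 paint(7,6,Y):
YYYYYYYY
YYYBYYYY
YYYBYYYY
YYYYYYYY
YYYYYYYY
YYYYYRYY
YYYYYRYY
YYYYYRYY
After op 2 paint(7,3,W):
YYYYYYYY
YYYBYYYY
YYYBYYYY
YYYYYYYY
YYYYYYYY
YYYYYRYY
YYYYYRYY
YYYWYRYY
After op 3 fill(3,4,K) [58 cells changed]:
KKKKKKKK
KKKBKKKK
KKKBKKKK
KKKKKKKK
KKKKKKKK
KKKKKRKK
KKKKKRKK
KKKWKRKK
After op 4 fill(1,7,G) [58 cells changed]:
GGGGGGGG
GGGBGGGG
GGGBGGGG
GGGGGGGG
GGGGGGGG
GGGGGRGG
GGGGGRGG
GGGWGRGG

Answer: GGGGGGGG
GGGBGGGG
GGGBGGGG
GGGGGGGG
GGGGGGGG
GGGGGRGG
GGGGGRGG
GGGWGRGG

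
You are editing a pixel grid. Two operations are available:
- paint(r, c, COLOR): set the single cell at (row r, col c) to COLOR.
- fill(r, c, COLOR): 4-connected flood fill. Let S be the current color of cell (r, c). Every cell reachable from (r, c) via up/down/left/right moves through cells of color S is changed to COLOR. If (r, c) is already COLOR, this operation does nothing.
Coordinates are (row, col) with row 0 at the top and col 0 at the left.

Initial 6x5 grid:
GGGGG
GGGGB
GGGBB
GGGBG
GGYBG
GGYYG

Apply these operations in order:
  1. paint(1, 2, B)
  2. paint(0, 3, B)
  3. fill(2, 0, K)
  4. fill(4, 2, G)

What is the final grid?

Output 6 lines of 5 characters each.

Answer: KKKBG
KKBGB
KKKBB
KKKBG
KKGBG
KKGGG

Derivation:
After op 1 paint(1,2,B):
GGGGG
GGBGB
GGGBB
GGGBG
GGYBG
GGYYG
After op 2 paint(0,3,B):
GGGBG
GGBGB
GGGBB
GGGBG
GGYBG
GGYYG
After op 3 fill(2,0,K) [15 cells changed]:
KKKBG
KKBGB
KKKBB
KKKBG
KKYBG
KKYYG
After op 4 fill(4,2,G) [3 cells changed]:
KKKBG
KKBGB
KKKBB
KKKBG
KKGBG
KKGGG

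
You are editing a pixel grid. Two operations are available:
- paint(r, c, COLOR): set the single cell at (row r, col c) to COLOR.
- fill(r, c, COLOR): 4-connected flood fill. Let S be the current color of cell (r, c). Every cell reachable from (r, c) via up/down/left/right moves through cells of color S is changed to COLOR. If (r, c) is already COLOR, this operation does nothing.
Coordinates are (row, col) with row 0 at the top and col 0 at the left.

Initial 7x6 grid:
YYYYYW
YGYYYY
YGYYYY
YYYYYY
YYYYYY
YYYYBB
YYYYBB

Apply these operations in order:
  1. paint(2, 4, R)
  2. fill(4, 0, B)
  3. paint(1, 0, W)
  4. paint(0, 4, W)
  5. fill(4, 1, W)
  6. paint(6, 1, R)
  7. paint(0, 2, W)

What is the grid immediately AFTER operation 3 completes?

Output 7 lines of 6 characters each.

After op 1 paint(2,4,R):
YYYYYW
YGYYYY
YGYYRY
YYYYYY
YYYYYY
YYYYBB
YYYYBB
After op 2 fill(4,0,B) [34 cells changed]:
BBBBBW
BGBBBB
BGBBRB
BBBBBB
BBBBBB
BBBBBB
BBBBBB
After op 3 paint(1,0,W):
BBBBBW
WGBBBB
BGBBRB
BBBBBB
BBBBBB
BBBBBB
BBBBBB

Answer: BBBBBW
WGBBBB
BGBBRB
BBBBBB
BBBBBB
BBBBBB
BBBBBB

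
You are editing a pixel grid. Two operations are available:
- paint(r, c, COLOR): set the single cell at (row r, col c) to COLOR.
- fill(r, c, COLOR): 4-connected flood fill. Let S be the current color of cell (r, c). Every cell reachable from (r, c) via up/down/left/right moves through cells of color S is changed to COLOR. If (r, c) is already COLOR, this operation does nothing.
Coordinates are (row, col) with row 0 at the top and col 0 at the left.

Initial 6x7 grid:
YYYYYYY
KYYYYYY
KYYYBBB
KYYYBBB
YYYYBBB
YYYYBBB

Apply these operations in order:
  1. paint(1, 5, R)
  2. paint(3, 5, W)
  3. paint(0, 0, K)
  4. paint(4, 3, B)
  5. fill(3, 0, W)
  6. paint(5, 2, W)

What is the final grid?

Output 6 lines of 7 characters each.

Answer: WYYYYYY
WYYYYRY
WYYYBBB
WYYYBWB
YYYBBBB
YYWYBBB

Derivation:
After op 1 paint(1,5,R):
YYYYYYY
KYYYYRY
KYYYBBB
KYYYBBB
YYYYBBB
YYYYBBB
After op 2 paint(3,5,W):
YYYYYYY
KYYYYRY
KYYYBBB
KYYYBWB
YYYYBBB
YYYYBBB
After op 3 paint(0,0,K):
KYYYYYY
KYYYYRY
KYYYBBB
KYYYBWB
YYYYBBB
YYYYBBB
After op 4 paint(4,3,B):
KYYYYYY
KYYYYRY
KYYYBBB
KYYYBWB
YYYBBBB
YYYYBBB
After op 5 fill(3,0,W) [4 cells changed]:
WYYYYYY
WYYYYRY
WYYYBBB
WYYYBWB
YYYBBBB
YYYYBBB
After op 6 paint(5,2,W):
WYYYYYY
WYYYYRY
WYYYBBB
WYYYBWB
YYYBBBB
YYWYBBB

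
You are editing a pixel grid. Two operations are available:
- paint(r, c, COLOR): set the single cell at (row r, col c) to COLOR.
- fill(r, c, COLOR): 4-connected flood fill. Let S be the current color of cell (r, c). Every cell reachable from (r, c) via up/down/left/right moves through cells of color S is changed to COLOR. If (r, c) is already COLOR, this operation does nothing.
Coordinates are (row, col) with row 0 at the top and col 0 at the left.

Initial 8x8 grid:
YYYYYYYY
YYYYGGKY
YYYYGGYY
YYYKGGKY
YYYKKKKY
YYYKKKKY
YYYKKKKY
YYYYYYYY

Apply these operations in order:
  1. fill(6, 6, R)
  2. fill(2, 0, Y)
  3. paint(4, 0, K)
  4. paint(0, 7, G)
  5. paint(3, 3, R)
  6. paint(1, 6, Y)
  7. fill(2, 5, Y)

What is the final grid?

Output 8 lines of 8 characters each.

After op 1 fill(6,6,R) [14 cells changed]:
YYYYYYYY
YYYYGGKY
YYYYGGYY
YYYRGGRY
YYYRRRRY
YYYRRRRY
YYYRRRRY
YYYYYYYY
After op 2 fill(2,0,Y) [0 cells changed]:
YYYYYYYY
YYYYGGKY
YYYYGGYY
YYYRGGRY
YYYRRRRY
YYYRRRRY
YYYRRRRY
YYYYYYYY
After op 3 paint(4,0,K):
YYYYYYYY
YYYYGGKY
YYYYGGYY
YYYRGGRY
KYYRRRRY
YYYRRRRY
YYYRRRRY
YYYYYYYY
After op 4 paint(0,7,G):
YYYYYYYG
YYYYGGKY
YYYYGGYY
YYYRGGRY
KYYRRRRY
YYYRRRRY
YYYRRRRY
YYYYYYYY
After op 5 paint(3,3,R):
YYYYYYYG
YYYYGGKY
YYYYGGYY
YYYRGGRY
KYYRRRRY
YYYRRRRY
YYYRRRRY
YYYYYYYY
After op 6 paint(1,6,Y):
YYYYYYYG
YYYYGGYY
YYYYGGYY
YYYRGGRY
KYYRRRRY
YYYRRRRY
YYYRRRRY
YYYYYYYY
After op 7 fill(2,5,Y) [6 cells changed]:
YYYYYYYG
YYYYYYYY
YYYYYYYY
YYYRYYRY
KYYRRRRY
YYYRRRRY
YYYRRRRY
YYYYYYYY

Answer: YYYYYYYG
YYYYYYYY
YYYYYYYY
YYYRYYRY
KYYRRRRY
YYYRRRRY
YYYRRRRY
YYYYYYYY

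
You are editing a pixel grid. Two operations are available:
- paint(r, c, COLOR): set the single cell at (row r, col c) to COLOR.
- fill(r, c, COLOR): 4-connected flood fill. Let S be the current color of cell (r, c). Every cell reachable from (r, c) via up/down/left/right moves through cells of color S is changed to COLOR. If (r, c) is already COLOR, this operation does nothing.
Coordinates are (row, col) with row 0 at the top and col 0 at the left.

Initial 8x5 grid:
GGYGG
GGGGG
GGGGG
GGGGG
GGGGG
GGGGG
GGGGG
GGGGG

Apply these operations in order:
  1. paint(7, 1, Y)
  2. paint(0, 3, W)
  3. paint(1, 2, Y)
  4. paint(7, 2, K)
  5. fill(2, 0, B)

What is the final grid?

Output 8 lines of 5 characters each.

Answer: BBYWB
BBYBB
BBBBB
BBBBB
BBBBB
BBBBB
BBBBB
BYKBB

Derivation:
After op 1 paint(7,1,Y):
GGYGG
GGGGG
GGGGG
GGGGG
GGGGG
GGGGG
GGGGG
GYGGG
After op 2 paint(0,3,W):
GGYWG
GGGGG
GGGGG
GGGGG
GGGGG
GGGGG
GGGGG
GYGGG
After op 3 paint(1,2,Y):
GGYWG
GGYGG
GGGGG
GGGGG
GGGGG
GGGGG
GGGGG
GYGGG
After op 4 paint(7,2,K):
GGYWG
GGYGG
GGGGG
GGGGG
GGGGG
GGGGG
GGGGG
GYKGG
After op 5 fill(2,0,B) [35 cells changed]:
BBYWB
BBYBB
BBBBB
BBBBB
BBBBB
BBBBB
BBBBB
BYKBB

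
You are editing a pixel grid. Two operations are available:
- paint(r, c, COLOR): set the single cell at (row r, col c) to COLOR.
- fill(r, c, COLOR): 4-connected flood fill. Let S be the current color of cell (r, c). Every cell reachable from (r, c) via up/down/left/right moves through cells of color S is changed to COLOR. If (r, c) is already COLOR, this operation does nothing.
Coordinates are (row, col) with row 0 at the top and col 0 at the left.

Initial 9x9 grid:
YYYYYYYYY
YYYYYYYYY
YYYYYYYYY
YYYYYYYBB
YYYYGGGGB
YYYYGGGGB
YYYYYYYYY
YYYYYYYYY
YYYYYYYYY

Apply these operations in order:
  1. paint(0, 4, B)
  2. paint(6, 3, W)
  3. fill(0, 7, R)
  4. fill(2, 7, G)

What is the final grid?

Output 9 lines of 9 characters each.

After op 1 paint(0,4,B):
YYYYBYYYY
YYYYYYYYY
YYYYYYYYY
YYYYYYYBB
YYYYGGGGB
YYYYGGGGB
YYYYYYYYY
YYYYYYYYY
YYYYYYYYY
After op 2 paint(6,3,W):
YYYYBYYYY
YYYYYYYYY
YYYYYYYYY
YYYYYYYBB
YYYYGGGGB
YYYYGGGGB
YYYWYYYYY
YYYYYYYYY
YYYYYYYYY
After op 3 fill(0,7,R) [67 cells changed]:
RRRRBRRRR
RRRRRRRRR
RRRRRRRRR
RRRRRRRBB
RRRRGGGGB
RRRRGGGGB
RRRWRRRRR
RRRRRRRRR
RRRRRRRRR
After op 4 fill(2,7,G) [67 cells changed]:
GGGGBGGGG
GGGGGGGGG
GGGGGGGGG
GGGGGGGBB
GGGGGGGGB
GGGGGGGGB
GGGWGGGGG
GGGGGGGGG
GGGGGGGGG

Answer: GGGGBGGGG
GGGGGGGGG
GGGGGGGGG
GGGGGGGBB
GGGGGGGGB
GGGGGGGGB
GGGWGGGGG
GGGGGGGGG
GGGGGGGGG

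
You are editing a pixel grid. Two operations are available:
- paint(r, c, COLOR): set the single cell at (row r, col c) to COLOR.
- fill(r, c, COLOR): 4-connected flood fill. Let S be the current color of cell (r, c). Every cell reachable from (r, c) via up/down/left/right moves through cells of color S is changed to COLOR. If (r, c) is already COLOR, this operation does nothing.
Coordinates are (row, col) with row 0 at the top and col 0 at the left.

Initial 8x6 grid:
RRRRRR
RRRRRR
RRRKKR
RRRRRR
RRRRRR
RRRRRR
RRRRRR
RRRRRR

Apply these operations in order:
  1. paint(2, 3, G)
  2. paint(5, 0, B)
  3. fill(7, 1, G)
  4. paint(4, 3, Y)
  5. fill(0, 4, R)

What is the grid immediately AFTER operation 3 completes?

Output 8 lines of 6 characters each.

Answer: GGGGGG
GGGGGG
GGGGKG
GGGGGG
GGGGGG
BGGGGG
GGGGGG
GGGGGG

Derivation:
After op 1 paint(2,3,G):
RRRRRR
RRRRRR
RRRGKR
RRRRRR
RRRRRR
RRRRRR
RRRRRR
RRRRRR
After op 2 paint(5,0,B):
RRRRRR
RRRRRR
RRRGKR
RRRRRR
RRRRRR
BRRRRR
RRRRRR
RRRRRR
After op 3 fill(7,1,G) [45 cells changed]:
GGGGGG
GGGGGG
GGGGKG
GGGGGG
GGGGGG
BGGGGG
GGGGGG
GGGGGG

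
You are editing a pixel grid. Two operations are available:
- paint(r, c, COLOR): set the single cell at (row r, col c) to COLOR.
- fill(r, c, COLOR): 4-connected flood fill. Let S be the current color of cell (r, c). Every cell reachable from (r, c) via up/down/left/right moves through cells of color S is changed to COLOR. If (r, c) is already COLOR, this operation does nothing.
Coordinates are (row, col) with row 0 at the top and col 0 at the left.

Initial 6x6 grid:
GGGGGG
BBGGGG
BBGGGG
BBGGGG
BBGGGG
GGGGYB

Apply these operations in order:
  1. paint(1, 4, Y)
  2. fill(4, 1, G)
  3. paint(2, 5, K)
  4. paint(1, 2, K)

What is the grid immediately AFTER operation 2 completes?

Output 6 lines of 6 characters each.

After op 1 paint(1,4,Y):
GGGGGG
BBGGYG
BBGGGG
BBGGGG
BBGGGG
GGGGYB
After op 2 fill(4,1,G) [8 cells changed]:
GGGGGG
GGGGYG
GGGGGG
GGGGGG
GGGGGG
GGGGYB

Answer: GGGGGG
GGGGYG
GGGGGG
GGGGGG
GGGGGG
GGGGYB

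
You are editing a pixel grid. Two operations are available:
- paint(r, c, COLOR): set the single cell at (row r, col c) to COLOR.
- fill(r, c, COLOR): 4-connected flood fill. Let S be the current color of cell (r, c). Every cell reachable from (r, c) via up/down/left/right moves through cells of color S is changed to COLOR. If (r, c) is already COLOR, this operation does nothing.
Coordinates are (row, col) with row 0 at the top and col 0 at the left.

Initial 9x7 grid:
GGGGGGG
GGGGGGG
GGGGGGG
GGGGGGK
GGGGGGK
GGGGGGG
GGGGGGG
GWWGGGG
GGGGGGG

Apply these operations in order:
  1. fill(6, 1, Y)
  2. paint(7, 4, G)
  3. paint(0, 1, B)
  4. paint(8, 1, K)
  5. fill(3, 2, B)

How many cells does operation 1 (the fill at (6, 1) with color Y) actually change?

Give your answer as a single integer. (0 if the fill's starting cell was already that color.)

After op 1 fill(6,1,Y) [59 cells changed]:
YYYYYYY
YYYYYYY
YYYYYYY
YYYYYYK
YYYYYYK
YYYYYYY
YYYYYYY
YWWYYYY
YYYYYYY

Answer: 59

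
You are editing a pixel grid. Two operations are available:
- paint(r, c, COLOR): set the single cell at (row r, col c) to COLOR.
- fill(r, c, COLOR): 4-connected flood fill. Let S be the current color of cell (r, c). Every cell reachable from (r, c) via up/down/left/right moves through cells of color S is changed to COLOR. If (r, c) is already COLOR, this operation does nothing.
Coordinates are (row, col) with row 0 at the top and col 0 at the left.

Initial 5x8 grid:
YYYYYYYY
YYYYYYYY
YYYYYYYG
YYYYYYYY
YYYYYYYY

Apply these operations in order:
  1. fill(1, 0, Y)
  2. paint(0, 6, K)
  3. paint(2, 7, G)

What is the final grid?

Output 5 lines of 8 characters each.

After op 1 fill(1,0,Y) [0 cells changed]:
YYYYYYYY
YYYYYYYY
YYYYYYYG
YYYYYYYY
YYYYYYYY
After op 2 paint(0,6,K):
YYYYYYKY
YYYYYYYY
YYYYYYYG
YYYYYYYY
YYYYYYYY
After op 3 paint(2,7,G):
YYYYYYKY
YYYYYYYY
YYYYYYYG
YYYYYYYY
YYYYYYYY

Answer: YYYYYYKY
YYYYYYYY
YYYYYYYG
YYYYYYYY
YYYYYYYY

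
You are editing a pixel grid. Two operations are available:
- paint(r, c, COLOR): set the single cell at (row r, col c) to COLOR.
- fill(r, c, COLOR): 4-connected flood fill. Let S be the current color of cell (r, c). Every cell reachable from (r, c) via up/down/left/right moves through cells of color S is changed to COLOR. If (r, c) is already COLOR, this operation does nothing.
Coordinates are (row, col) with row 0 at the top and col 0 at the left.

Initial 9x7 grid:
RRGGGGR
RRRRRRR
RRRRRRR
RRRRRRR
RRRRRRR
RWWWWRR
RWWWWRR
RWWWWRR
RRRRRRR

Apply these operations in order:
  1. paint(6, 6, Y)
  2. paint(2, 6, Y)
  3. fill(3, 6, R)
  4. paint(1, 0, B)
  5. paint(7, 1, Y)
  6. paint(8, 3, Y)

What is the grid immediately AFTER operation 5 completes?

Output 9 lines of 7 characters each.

After op 1 paint(6,6,Y):
RRGGGGR
RRRRRRR
RRRRRRR
RRRRRRR
RRRRRRR
RWWWWRR
RWWWWRY
RWWWWRR
RRRRRRR
After op 2 paint(2,6,Y):
RRGGGGR
RRRRRRR
RRRRRRY
RRRRRRR
RRRRRRR
RWWWWRR
RWWWWRY
RWWWWRR
RRRRRRR
After op 3 fill(3,6,R) [0 cells changed]:
RRGGGGR
RRRRRRR
RRRRRRY
RRRRRRR
RRRRRRR
RWWWWRR
RWWWWRY
RWWWWRR
RRRRRRR
After op 4 paint(1,0,B):
RRGGGGR
BRRRRRR
RRRRRRY
RRRRRRR
RRRRRRR
RWWWWRR
RWWWWRY
RWWWWRR
RRRRRRR
After op 5 paint(7,1,Y):
RRGGGGR
BRRRRRR
RRRRRRY
RRRRRRR
RRRRRRR
RWWWWRR
RWWWWRY
RYWWWRR
RRRRRRR

Answer: RRGGGGR
BRRRRRR
RRRRRRY
RRRRRRR
RRRRRRR
RWWWWRR
RWWWWRY
RYWWWRR
RRRRRRR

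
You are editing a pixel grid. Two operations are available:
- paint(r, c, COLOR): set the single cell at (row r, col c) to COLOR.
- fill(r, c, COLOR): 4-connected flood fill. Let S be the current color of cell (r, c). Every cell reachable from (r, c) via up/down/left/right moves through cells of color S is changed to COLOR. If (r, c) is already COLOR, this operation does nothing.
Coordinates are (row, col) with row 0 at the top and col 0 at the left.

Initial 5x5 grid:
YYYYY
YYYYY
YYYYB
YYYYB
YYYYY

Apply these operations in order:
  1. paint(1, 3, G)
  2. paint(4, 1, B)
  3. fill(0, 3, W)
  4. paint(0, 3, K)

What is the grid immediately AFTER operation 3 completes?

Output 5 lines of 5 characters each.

After op 1 paint(1,3,G):
YYYYY
YYYGY
YYYYB
YYYYB
YYYYY
After op 2 paint(4,1,B):
YYYYY
YYYGY
YYYYB
YYYYB
YBYYY
After op 3 fill(0,3,W) [21 cells changed]:
WWWWW
WWWGW
WWWWB
WWWWB
WBWWW

Answer: WWWWW
WWWGW
WWWWB
WWWWB
WBWWW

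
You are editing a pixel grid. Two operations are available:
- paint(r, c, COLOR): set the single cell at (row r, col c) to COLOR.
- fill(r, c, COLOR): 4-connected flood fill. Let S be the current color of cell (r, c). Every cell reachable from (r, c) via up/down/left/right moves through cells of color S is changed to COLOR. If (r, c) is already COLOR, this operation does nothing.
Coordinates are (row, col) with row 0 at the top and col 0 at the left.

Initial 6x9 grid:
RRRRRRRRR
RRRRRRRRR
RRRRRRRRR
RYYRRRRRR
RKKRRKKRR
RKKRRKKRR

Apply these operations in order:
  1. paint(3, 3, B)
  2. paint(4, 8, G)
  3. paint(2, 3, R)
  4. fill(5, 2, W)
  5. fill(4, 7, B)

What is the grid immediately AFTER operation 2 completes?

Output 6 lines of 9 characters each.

After op 1 paint(3,3,B):
RRRRRRRRR
RRRRRRRRR
RRRRRRRRR
RYYBRRRRR
RKKRRKKRR
RKKRRKKRR
After op 2 paint(4,8,G):
RRRRRRRRR
RRRRRRRRR
RRRRRRRRR
RYYBRRRRR
RKKRRKKRG
RKKRRKKRR

Answer: RRRRRRRRR
RRRRRRRRR
RRRRRRRRR
RYYBRRRRR
RKKRRKKRG
RKKRRKKRR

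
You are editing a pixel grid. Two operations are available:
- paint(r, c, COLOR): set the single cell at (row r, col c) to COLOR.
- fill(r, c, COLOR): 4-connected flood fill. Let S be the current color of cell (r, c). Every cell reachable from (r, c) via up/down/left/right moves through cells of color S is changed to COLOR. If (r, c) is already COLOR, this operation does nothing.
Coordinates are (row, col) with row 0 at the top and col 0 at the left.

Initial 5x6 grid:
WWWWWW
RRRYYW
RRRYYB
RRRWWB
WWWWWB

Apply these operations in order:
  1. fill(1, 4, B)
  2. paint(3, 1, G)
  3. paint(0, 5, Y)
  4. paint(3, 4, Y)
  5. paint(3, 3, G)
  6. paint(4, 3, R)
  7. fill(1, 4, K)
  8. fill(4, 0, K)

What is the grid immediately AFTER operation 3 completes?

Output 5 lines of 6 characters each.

After op 1 fill(1,4,B) [4 cells changed]:
WWWWWW
RRRBBW
RRRBBB
RRRWWB
WWWWWB
After op 2 paint(3,1,G):
WWWWWW
RRRBBW
RRRBBB
RGRWWB
WWWWWB
After op 3 paint(0,5,Y):
WWWWWY
RRRBBW
RRRBBB
RGRWWB
WWWWWB

Answer: WWWWWY
RRRBBW
RRRBBB
RGRWWB
WWWWWB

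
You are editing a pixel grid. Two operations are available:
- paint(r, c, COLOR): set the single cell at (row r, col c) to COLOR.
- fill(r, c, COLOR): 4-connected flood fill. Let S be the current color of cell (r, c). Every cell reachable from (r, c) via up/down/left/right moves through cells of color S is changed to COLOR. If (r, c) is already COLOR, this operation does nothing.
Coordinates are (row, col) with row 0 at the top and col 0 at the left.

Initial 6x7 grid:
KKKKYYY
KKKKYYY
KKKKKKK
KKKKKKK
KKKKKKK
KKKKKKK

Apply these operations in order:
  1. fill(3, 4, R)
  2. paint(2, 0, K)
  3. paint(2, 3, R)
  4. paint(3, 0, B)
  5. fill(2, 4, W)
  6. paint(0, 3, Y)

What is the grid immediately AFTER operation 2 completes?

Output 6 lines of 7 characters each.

After op 1 fill(3,4,R) [36 cells changed]:
RRRRYYY
RRRRYYY
RRRRRRR
RRRRRRR
RRRRRRR
RRRRRRR
After op 2 paint(2,0,K):
RRRRYYY
RRRRYYY
KRRRRRR
RRRRRRR
RRRRRRR
RRRRRRR

Answer: RRRRYYY
RRRRYYY
KRRRRRR
RRRRRRR
RRRRRRR
RRRRRRR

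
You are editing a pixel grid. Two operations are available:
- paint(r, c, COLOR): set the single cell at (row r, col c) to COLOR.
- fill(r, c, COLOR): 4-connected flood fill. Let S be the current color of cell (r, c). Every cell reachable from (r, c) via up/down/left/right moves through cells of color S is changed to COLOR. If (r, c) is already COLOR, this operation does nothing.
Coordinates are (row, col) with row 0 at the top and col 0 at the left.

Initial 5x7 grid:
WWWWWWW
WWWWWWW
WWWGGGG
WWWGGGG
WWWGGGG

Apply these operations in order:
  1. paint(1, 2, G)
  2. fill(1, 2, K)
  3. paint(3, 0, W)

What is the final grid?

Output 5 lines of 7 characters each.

Answer: WWWWWWW
WWKWWWW
WWWGGGG
WWWGGGG
WWWGGGG

Derivation:
After op 1 paint(1,2,G):
WWWWWWW
WWGWWWW
WWWGGGG
WWWGGGG
WWWGGGG
After op 2 fill(1,2,K) [1 cells changed]:
WWWWWWW
WWKWWWW
WWWGGGG
WWWGGGG
WWWGGGG
After op 3 paint(3,0,W):
WWWWWWW
WWKWWWW
WWWGGGG
WWWGGGG
WWWGGGG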